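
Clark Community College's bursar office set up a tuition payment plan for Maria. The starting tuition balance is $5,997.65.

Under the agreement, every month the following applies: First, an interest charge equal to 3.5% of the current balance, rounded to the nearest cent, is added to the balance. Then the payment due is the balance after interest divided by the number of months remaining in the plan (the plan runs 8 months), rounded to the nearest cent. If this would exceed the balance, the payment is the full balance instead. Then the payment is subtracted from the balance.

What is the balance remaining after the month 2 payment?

# | Opening | Interest | Payment | End bal
1 | $5,997.65 | $209.92 | $775.95 | $5,431.62
2 | $5,431.62 | $190.11 | $803.10 | $4,818.63

$4,818.63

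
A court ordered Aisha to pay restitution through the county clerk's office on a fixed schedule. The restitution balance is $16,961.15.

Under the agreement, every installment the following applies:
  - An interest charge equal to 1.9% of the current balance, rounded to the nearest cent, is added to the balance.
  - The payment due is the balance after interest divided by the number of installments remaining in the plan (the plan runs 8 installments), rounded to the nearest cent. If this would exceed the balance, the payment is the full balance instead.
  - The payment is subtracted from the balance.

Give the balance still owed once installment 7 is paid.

Installment 1: $16,961.15 +$322.26 interest = $17,283.41; pay $2,160.43 → $15,122.98
Installment 2: $15,122.98 +$287.34 interest = $15,410.32; pay $2,201.47 → $13,208.85
Installment 3: $13,208.85 +$250.97 interest = $13,459.82; pay $2,243.30 → $11,216.52
Installment 4: $11,216.52 +$213.11 interest = $11,429.63; pay $2,285.93 → $9,143.70
Installment 5: $9,143.70 +$173.73 interest = $9,317.43; pay $2,329.36 → $6,988.07
Installment 6: $6,988.07 +$132.77 interest = $7,120.84; pay $2,373.61 → $4,747.23
Installment 7: $4,747.23 +$90.20 interest = $4,837.43; pay $2,418.72 → $2,418.71

$2,418.71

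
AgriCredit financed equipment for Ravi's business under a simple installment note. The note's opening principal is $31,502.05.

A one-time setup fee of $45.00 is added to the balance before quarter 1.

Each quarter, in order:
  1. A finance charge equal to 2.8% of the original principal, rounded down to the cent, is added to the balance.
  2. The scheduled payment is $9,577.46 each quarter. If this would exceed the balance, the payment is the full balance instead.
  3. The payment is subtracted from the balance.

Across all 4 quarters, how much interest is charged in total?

$3,528.20

# | Opening | Interest | Payment | End bal
1 | $31,547.05 | $882.05 | $9,577.46 | $22,851.64
2 | $22,851.64 | $882.05 | $9,577.46 | $14,156.23
3 | $14,156.23 | $882.05 | $9,577.46 | $5,460.82
4 | $5,460.82 | $882.05 | $6,342.87 | $0.00
Total interest: $882.05 + $882.05 + $882.05 + $882.05 = $3,528.20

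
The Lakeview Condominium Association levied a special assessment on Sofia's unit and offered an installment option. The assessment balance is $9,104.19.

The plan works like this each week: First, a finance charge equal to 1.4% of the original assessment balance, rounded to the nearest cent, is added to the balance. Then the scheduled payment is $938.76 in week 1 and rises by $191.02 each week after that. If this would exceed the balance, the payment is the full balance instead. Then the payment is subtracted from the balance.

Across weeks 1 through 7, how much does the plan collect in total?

$9,996.41

Week 1: opening $9,104.19; interest $127.46 → $9,231.65; payment $938.76; balance $8,292.89
Week 2: opening $8,292.89; interest $127.46 → $8,420.35; payment $1,129.78; balance $7,290.57
Week 3: opening $7,290.57; interest $127.46 → $7,418.03; payment $1,320.80; balance $6,097.23
Week 4: opening $6,097.23; interest $127.46 → $6,224.69; payment $1,511.82; balance $4,712.87
Week 5: opening $4,712.87; interest $127.46 → $4,840.33; payment $1,702.84; balance $3,137.49
Week 6: opening $3,137.49; interest $127.46 → $3,264.95; payment $1,893.86; balance $1,371.09
Week 7: opening $1,371.09; interest $127.46 → $1,498.55; payment $1,498.55; balance $0.00
Total paid: $9,996.41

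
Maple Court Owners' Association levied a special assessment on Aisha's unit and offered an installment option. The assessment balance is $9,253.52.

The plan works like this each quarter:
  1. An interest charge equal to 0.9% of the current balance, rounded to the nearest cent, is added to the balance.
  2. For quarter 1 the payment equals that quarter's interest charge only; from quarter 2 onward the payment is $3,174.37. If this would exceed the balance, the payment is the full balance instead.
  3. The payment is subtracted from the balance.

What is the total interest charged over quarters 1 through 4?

# | Opening | Interest | Payment | End bal
1 | $9,253.52 | $83.28 | $83.28 | $9,253.52
2 | $9,253.52 | $83.28 | $3,174.37 | $6,162.43
3 | $6,162.43 | $55.46 | $3,174.37 | $3,043.52
4 | $3,043.52 | $27.39 | $3,070.91 | $0.00
Total interest: $83.28 + $83.28 + $55.46 + $27.39 = $249.41

$249.41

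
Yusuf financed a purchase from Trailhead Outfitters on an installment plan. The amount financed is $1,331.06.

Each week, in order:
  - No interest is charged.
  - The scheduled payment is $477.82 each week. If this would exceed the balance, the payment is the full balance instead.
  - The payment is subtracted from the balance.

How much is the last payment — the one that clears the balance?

# | Opening | Payment | End bal
1 | $1,331.06 | $477.82 | $853.24
2 | $853.24 | $477.82 | $375.42
3 | $375.42 | $375.42 | $0.00

$375.42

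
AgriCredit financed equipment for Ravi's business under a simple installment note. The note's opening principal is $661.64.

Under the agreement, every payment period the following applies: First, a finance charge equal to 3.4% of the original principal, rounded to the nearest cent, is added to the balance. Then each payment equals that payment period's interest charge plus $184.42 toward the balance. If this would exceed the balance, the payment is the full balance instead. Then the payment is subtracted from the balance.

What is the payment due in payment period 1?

Payment period 1: $661.64 +$22.50 interest = $684.14; pay $206.92 → $477.22

$206.92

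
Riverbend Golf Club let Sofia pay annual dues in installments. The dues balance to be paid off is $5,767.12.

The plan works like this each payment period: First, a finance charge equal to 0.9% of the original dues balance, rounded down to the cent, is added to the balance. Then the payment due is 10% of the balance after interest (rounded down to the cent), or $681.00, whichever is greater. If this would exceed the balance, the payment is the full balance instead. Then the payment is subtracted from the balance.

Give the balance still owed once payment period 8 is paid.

Payment period 1: $5,767.12 +$51.90 interest = $5,819.02; pay $681.00 → $5,138.02
Payment period 2: $5,138.02 +$51.90 interest = $5,189.92; pay $681.00 → $4,508.92
Payment period 3: $4,508.92 +$51.90 interest = $4,560.82; pay $681.00 → $3,879.82
Payment period 4: $3,879.82 +$51.90 interest = $3,931.72; pay $681.00 → $3,250.72
Payment period 5: $3,250.72 +$51.90 interest = $3,302.62; pay $681.00 → $2,621.62
Payment period 6: $2,621.62 +$51.90 interest = $2,673.52; pay $681.00 → $1,992.52
Payment period 7: $1,992.52 +$51.90 interest = $2,044.42; pay $681.00 → $1,363.42
Payment period 8: $1,363.42 +$51.90 interest = $1,415.32; pay $681.00 → $734.32

$734.32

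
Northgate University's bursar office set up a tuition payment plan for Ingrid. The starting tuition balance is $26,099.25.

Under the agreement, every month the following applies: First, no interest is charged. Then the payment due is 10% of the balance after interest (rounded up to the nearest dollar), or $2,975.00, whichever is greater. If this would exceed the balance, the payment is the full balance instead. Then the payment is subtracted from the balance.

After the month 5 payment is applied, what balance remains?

$11,224.25

Month 1: opening $26,099.25; payment $2,975.00; balance $23,124.25
Month 2: opening $23,124.25; payment $2,975.00; balance $20,149.25
Month 3: opening $20,149.25; payment $2,975.00; balance $17,174.25
Month 4: opening $17,174.25; payment $2,975.00; balance $14,199.25
Month 5: opening $14,199.25; payment $2,975.00; balance $11,224.25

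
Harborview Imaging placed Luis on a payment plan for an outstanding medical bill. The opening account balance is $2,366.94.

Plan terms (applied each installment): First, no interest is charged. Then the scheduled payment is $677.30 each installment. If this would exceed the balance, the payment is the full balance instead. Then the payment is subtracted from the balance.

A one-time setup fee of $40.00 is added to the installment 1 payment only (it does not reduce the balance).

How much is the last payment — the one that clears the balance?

$335.04

Installment 1: $2,366.94 − $677.30 (+ $40.00 fee) → $1,689.64
Installment 2: $1,689.64 − $677.30 → $1,012.34
Installment 3: $1,012.34 − $677.30 → $335.04
Installment 4: $335.04 − $335.04 → $0.00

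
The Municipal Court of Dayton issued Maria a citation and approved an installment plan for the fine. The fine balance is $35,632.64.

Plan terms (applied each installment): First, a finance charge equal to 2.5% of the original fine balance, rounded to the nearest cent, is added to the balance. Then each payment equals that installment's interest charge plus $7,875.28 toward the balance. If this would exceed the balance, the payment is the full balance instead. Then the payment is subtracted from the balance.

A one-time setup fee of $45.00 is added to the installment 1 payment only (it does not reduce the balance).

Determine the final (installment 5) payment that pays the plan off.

$5,022.34

Installment 1: $35,632.64 +$890.82 interest = $36,523.46; pay $8,766.10 (+ $45.00 fee) → $27,757.36
Installment 2: $27,757.36 +$890.82 interest = $28,648.18; pay $8,766.10 → $19,882.08
Installment 3: $19,882.08 +$890.82 interest = $20,772.90; pay $8,766.10 → $12,006.80
Installment 4: $12,006.80 +$890.82 interest = $12,897.62; pay $8,766.10 → $4,131.52
Installment 5: $4,131.52 +$890.82 interest = $5,022.34; pay $5,022.34 → $0.00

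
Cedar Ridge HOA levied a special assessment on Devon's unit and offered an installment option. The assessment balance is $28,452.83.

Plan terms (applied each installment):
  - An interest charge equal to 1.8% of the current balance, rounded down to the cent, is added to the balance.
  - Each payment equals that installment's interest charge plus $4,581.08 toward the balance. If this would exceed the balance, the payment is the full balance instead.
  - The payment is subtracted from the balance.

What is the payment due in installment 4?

Installment 1: $28,452.83 +$512.15 interest = $28,964.98; pay $5,093.23 → $23,871.75
Installment 2: $23,871.75 +$429.69 interest = $24,301.44; pay $5,010.77 → $19,290.67
Installment 3: $19,290.67 +$347.23 interest = $19,637.90; pay $4,928.31 → $14,709.59
Installment 4: $14,709.59 +$264.77 interest = $14,974.36; pay $4,845.85 → $10,128.51

$4,845.85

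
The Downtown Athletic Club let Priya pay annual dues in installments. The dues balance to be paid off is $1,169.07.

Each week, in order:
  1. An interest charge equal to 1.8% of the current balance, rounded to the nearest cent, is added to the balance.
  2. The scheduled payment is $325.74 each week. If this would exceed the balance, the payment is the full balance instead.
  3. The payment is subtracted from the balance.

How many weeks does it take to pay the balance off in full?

Week 1: opening $1,169.07; interest $21.04 → $1,190.11; payment $325.74; balance $864.37
Week 2: opening $864.37; interest $15.56 → $879.93; payment $325.74; balance $554.19
Week 3: opening $554.19; interest $9.98 → $564.17; payment $325.74; balance $238.43
Week 4: opening $238.43; interest $4.29 → $242.72; payment $242.72; balance $0.00
Balance reaches $0.00 in week 4.

4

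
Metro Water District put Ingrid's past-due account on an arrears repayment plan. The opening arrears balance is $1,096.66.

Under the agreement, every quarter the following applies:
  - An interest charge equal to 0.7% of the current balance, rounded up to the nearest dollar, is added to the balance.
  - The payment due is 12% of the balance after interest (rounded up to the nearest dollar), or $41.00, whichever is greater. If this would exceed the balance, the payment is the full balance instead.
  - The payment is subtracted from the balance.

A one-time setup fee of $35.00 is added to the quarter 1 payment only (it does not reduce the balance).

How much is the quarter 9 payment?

$51.00

Quarter 1: opening $1,096.66; interest $8.00 → $1,104.66; payment $133.00 (+ $35.00 fee); balance $971.66
Quarter 2: opening $971.66; interest $7.00 → $978.66; payment $118.00; balance $860.66
Quarter 3: opening $860.66; interest $7.00 → $867.66; payment $105.00; balance $762.66
Quarter 4: opening $762.66; interest $6.00 → $768.66; payment $93.00; balance $675.66
Quarter 5: opening $675.66; interest $5.00 → $680.66; payment $82.00; balance $598.66
Quarter 6: opening $598.66; interest $5.00 → $603.66; payment $73.00; balance $530.66
Quarter 7: opening $530.66; interest $4.00 → $534.66; payment $65.00; balance $469.66
Quarter 8: opening $469.66; interest $4.00 → $473.66; payment $57.00; balance $416.66
Quarter 9: opening $416.66; interest $3.00 → $419.66; payment $51.00; balance $368.66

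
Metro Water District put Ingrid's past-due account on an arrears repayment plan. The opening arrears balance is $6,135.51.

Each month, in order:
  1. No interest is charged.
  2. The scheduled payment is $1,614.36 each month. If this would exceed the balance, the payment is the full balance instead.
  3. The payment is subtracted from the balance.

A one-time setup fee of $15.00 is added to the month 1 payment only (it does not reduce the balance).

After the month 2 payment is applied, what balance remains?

$2,906.79

Month 1: opening $6,135.51; payment $1,614.36 (+ $15.00 fee); balance $4,521.15
Month 2: opening $4,521.15; payment $1,614.36; balance $2,906.79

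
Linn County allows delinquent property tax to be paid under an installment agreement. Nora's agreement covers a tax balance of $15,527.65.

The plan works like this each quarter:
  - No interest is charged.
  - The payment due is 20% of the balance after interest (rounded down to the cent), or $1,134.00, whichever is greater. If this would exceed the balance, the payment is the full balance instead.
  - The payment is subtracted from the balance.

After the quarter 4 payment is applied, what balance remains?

$6,360.13

Quarter 1: $15,527.65 − $3,105.53 → $12,422.12
Quarter 2: $12,422.12 − $2,484.42 → $9,937.70
Quarter 3: $9,937.70 − $1,987.54 → $7,950.16
Quarter 4: $7,950.16 − $1,590.03 → $6,360.13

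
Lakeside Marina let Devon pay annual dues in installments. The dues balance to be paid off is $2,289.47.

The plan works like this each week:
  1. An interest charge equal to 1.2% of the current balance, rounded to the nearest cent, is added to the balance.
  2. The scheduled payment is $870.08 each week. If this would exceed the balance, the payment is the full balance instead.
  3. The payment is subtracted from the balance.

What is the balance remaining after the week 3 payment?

Week 1: $2,289.47 +$27.47 interest = $2,316.94; pay $870.08 → $1,446.86
Week 2: $1,446.86 +$17.36 interest = $1,464.22; pay $870.08 → $594.14
Week 3: $594.14 +$7.13 interest = $601.27; pay $601.27 → $0.00

$0.00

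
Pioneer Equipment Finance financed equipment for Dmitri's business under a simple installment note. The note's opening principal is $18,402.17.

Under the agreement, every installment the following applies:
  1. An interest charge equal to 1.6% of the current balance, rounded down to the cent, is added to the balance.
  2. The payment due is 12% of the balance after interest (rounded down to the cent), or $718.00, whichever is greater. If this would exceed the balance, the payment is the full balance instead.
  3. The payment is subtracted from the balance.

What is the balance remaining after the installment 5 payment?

$10,513.58

Installment 1: opening $18,402.17; interest $294.43 → $18,696.60; payment $2,243.59; balance $16,453.01
Installment 2: opening $16,453.01; interest $263.24 → $16,716.25; payment $2,005.95; balance $14,710.30
Installment 3: opening $14,710.30; interest $235.36 → $14,945.66; payment $1,793.47; balance $13,152.19
Installment 4: opening $13,152.19; interest $210.43 → $13,362.62; payment $1,603.51; balance $11,759.11
Installment 5: opening $11,759.11; interest $188.14 → $11,947.25; payment $1,433.67; balance $10,513.58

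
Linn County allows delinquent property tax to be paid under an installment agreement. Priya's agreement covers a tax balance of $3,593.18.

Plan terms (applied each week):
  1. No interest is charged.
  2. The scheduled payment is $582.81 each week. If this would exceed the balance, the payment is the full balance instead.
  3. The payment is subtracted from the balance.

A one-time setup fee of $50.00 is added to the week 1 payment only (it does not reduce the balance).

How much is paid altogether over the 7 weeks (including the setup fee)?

$3,643.18

Week 1: opening $3,593.18; payment $582.81 (+ $50.00 fee); balance $3,010.37
Week 2: opening $3,010.37; payment $582.81; balance $2,427.56
Week 3: opening $2,427.56; payment $582.81; balance $1,844.75
Week 4: opening $1,844.75; payment $582.81; balance $1,261.94
Week 5: opening $1,261.94; payment $582.81; balance $679.13
Week 6: opening $679.13; payment $582.81; balance $96.32
Week 7: opening $96.32; payment $96.32; balance $0.00
Total paid: $3,643.18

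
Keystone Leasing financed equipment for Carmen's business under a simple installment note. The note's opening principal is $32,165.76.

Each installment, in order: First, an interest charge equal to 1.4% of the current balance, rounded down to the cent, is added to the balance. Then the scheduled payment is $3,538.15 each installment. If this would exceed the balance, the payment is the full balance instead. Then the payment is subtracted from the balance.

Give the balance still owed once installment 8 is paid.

Installment 1: $32,165.76 +$450.32 interest = $32,616.08; pay $3,538.15 → $29,077.93
Installment 2: $29,077.93 +$407.09 interest = $29,485.02; pay $3,538.15 → $25,946.87
Installment 3: $25,946.87 +$363.25 interest = $26,310.12; pay $3,538.15 → $22,771.97
Installment 4: $22,771.97 +$318.80 interest = $23,090.77; pay $3,538.15 → $19,552.62
Installment 5: $19,552.62 +$273.73 interest = $19,826.35; pay $3,538.15 → $16,288.20
Installment 6: $16,288.20 +$228.03 interest = $16,516.23; pay $3,538.15 → $12,978.08
Installment 7: $12,978.08 +$181.69 interest = $13,159.77; pay $3,538.15 → $9,621.62
Installment 8: $9,621.62 +$134.70 interest = $9,756.32; pay $3,538.15 → $6,218.17

$6,218.17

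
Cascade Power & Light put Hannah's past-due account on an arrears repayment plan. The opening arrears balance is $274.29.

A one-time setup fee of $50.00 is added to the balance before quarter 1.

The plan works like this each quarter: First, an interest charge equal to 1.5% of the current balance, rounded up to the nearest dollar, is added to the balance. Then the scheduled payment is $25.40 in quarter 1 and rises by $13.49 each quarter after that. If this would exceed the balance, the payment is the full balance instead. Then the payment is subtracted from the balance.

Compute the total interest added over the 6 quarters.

# | Opening | Interest | Payment | End bal
1 | $324.29 | $5.00 | $25.40 | $303.89
2 | $303.89 | $5.00 | $38.89 | $270.00
3 | $270.00 | $5.00 | $52.38 | $222.62
4 | $222.62 | $4.00 | $65.87 | $160.75
5 | $160.75 | $3.00 | $79.36 | $84.39
6 | $84.39 | $2.00 | $86.39 | $0.00
Total interest: $5.00 + $5.00 + $5.00 + $4.00 + $3.00 + $2.00 = $24.00

$24.00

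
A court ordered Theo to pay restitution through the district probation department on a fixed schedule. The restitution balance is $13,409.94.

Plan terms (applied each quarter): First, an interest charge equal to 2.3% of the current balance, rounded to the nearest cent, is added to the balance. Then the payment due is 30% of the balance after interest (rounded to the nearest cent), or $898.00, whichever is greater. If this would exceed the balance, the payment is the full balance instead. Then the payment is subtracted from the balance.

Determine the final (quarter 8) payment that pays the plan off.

$845.04

Quarter 1: opening $13,409.94; interest $308.43 → $13,718.37; payment $4,115.51; balance $9,602.86
Quarter 2: opening $9,602.86; interest $220.87 → $9,823.73; payment $2,947.12; balance $6,876.61
Quarter 3: opening $6,876.61; interest $158.16 → $7,034.77; payment $2,110.43; balance $4,924.34
Quarter 4: opening $4,924.34; interest $113.26 → $5,037.60; payment $1,511.28; balance $3,526.32
Quarter 5: opening $3,526.32; interest $81.11 → $3,607.43; payment $1,082.23; balance $2,525.20
Quarter 6: opening $2,525.20; interest $58.08 → $2,583.28; payment $898.00; balance $1,685.28
Quarter 7: opening $1,685.28; interest $38.76 → $1,724.04; payment $898.00; balance $826.04
Quarter 8: opening $826.04; interest $19.00 → $845.04; payment $845.04; balance $0.00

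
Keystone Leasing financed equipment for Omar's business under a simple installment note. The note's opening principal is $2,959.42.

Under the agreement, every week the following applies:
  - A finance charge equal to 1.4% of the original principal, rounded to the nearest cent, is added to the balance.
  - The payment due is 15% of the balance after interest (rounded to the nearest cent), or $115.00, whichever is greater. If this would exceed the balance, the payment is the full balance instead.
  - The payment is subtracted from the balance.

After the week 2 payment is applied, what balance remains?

Week 1: opening $2,959.42; interest $41.43 → $3,000.85; payment $450.13; balance $2,550.72
Week 2: opening $2,550.72; interest $41.43 → $2,592.15; payment $388.82; balance $2,203.33

$2,203.33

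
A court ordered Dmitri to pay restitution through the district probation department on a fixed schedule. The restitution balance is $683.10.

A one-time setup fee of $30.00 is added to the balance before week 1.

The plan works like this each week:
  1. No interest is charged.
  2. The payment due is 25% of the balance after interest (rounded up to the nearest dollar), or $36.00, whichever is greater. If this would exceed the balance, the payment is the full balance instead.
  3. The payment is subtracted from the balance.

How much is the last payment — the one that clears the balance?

Week 1: opening $713.10; payment $179.00; balance $534.10
Week 2: opening $534.10; payment $134.00; balance $400.10
Week 3: opening $400.10; payment $101.00; balance $299.10
Week 4: opening $299.10; payment $75.00; balance $224.10
Week 5: opening $224.10; payment $57.00; balance $167.10
Week 6: opening $167.10; payment $42.00; balance $125.10
Week 7: opening $125.10; payment $36.00; balance $89.10
Week 8: opening $89.10; payment $36.00; balance $53.10
Week 9: opening $53.10; payment $36.00; balance $17.10
Week 10: opening $17.10; payment $17.10; balance $0.00

$17.10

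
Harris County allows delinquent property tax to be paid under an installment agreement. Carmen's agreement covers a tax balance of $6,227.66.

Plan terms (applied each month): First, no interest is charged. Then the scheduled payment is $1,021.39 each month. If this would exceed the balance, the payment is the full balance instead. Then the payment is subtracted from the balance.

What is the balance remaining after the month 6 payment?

# | Opening | Payment | End bal
1 | $6,227.66 | $1,021.39 | $5,206.27
2 | $5,206.27 | $1,021.39 | $4,184.88
3 | $4,184.88 | $1,021.39 | $3,163.49
4 | $3,163.49 | $1,021.39 | $2,142.10
5 | $2,142.10 | $1,021.39 | $1,120.71
6 | $1,120.71 | $1,021.39 | $99.32

$99.32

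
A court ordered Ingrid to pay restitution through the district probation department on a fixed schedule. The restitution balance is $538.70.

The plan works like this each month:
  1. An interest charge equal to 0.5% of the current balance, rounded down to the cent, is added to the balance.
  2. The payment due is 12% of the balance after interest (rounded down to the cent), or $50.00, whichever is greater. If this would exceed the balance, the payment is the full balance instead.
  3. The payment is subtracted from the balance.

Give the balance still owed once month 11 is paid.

Month 1: opening $538.70; interest $2.69 → $541.39; payment $64.96; balance $476.43
Month 2: opening $476.43; interest $2.38 → $478.81; payment $57.45; balance $421.36
Month 3: opening $421.36; interest $2.10 → $423.46; payment $50.81; balance $372.65
Month 4: opening $372.65; interest $1.86 → $374.51; payment $50.00; balance $324.51
Month 5: opening $324.51; interest $1.62 → $326.13; payment $50.00; balance $276.13
Month 6: opening $276.13; interest $1.38 → $277.51; payment $50.00; balance $227.51
Month 7: opening $227.51; interest $1.13 → $228.64; payment $50.00; balance $178.64
Month 8: opening $178.64; interest $0.89 → $179.53; payment $50.00; balance $129.53
Month 9: opening $129.53; interest $0.64 → $130.17; payment $50.00; balance $80.17
Month 10: opening $80.17; interest $0.40 → $80.57; payment $50.00; balance $30.57
Month 11: opening $30.57; interest $0.15 → $30.72; payment $30.72; balance $0.00

$0.00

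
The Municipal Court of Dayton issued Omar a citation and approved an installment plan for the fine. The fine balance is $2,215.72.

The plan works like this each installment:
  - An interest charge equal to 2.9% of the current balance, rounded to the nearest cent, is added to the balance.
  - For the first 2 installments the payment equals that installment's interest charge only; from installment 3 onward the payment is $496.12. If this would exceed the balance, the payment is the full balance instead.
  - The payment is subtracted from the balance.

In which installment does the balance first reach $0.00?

Installment 1: opening $2,215.72; interest $64.26 → $2,279.98; payment $64.26; balance $2,215.72
Installment 2: opening $2,215.72; interest $64.26 → $2,279.98; payment $64.26; balance $2,215.72
Installment 3: opening $2,215.72; interest $64.26 → $2,279.98; payment $496.12; balance $1,783.86
Installment 4: opening $1,783.86; interest $51.73 → $1,835.59; payment $496.12; balance $1,339.47
Installment 5: opening $1,339.47; interest $38.84 → $1,378.31; payment $496.12; balance $882.19
Installment 6: opening $882.19; interest $25.58 → $907.77; payment $496.12; balance $411.65
Installment 7: opening $411.65; interest $11.94 → $423.59; payment $423.59; balance $0.00
Balance reaches $0.00 in installment 7.

7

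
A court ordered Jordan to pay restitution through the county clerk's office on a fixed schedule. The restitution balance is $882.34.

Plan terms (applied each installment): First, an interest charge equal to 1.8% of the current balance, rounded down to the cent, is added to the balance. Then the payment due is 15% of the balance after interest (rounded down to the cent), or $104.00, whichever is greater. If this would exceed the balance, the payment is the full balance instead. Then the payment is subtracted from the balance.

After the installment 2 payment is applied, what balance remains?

$660.65

Installment 1: opening $882.34; interest $15.88 → $898.22; payment $134.73; balance $763.49
Installment 2: opening $763.49; interest $13.74 → $777.23; payment $116.58; balance $660.65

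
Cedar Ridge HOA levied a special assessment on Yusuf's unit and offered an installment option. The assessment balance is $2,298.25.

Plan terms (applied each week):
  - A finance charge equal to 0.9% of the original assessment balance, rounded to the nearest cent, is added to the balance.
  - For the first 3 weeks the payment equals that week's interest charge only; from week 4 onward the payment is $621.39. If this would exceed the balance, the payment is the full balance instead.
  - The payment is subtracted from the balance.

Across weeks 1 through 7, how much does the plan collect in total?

$2,443.01

# | Opening | Interest | Payment | End bal
1 | $2,298.25 | $20.68 | $20.68 | $2,298.25
2 | $2,298.25 | $20.68 | $20.68 | $2,298.25
3 | $2,298.25 | $20.68 | $20.68 | $2,298.25
4 | $2,298.25 | $20.68 | $621.39 | $1,697.54
5 | $1,697.54 | $20.68 | $621.39 | $1,096.83
6 | $1,096.83 | $20.68 | $621.39 | $496.12
7 | $496.12 | $20.68 | $516.80 | $0.00
Total paid: $2,443.01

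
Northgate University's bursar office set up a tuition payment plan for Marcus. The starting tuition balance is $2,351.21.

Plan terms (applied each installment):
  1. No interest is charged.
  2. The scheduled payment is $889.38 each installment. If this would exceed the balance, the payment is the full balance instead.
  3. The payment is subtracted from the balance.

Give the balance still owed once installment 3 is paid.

$0.00

Installment 1: $2,351.21 − $889.38 → $1,461.83
Installment 2: $1,461.83 − $889.38 → $572.45
Installment 3: $572.45 − $572.45 → $0.00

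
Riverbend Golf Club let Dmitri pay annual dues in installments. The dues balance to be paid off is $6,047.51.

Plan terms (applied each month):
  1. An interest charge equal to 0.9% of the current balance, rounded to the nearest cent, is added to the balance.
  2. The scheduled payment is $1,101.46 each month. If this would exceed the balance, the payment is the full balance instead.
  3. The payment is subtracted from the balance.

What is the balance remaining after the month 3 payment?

Month 1: opening $6,047.51; interest $54.43 → $6,101.94; payment $1,101.46; balance $5,000.48
Month 2: opening $5,000.48; interest $45.00 → $5,045.48; payment $1,101.46; balance $3,944.02
Month 3: opening $3,944.02; interest $35.50 → $3,979.52; payment $1,101.46; balance $2,878.06

$2,878.06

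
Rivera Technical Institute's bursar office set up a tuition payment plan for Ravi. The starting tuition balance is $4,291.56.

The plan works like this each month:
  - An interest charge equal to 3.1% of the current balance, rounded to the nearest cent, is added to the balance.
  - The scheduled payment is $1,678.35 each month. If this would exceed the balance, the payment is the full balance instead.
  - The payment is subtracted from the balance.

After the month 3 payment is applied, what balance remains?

Month 1: $4,291.56 +$133.04 interest = $4,424.60; pay $1,678.35 → $2,746.25
Month 2: $2,746.25 +$85.13 interest = $2,831.38; pay $1,678.35 → $1,153.03
Month 3: $1,153.03 +$35.74 interest = $1,188.77; pay $1,188.77 → $0.00

$0.00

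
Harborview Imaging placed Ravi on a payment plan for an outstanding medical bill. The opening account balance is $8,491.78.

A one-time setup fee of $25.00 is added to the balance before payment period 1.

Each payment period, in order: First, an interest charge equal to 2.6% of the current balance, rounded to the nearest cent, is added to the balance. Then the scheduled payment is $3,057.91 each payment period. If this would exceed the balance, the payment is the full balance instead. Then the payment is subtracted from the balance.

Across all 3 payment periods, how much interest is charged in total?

$441.15

Payment period 1: opening $8,516.78; interest $221.44 → $8,738.22; payment $3,057.91; balance $5,680.31
Payment period 2: opening $5,680.31; interest $147.69 → $5,828.00; payment $3,057.91; balance $2,770.09
Payment period 3: opening $2,770.09; interest $72.02 → $2,842.11; payment $2,842.11; balance $0.00
Total interest: $221.44 + $147.69 + $72.02 = $441.15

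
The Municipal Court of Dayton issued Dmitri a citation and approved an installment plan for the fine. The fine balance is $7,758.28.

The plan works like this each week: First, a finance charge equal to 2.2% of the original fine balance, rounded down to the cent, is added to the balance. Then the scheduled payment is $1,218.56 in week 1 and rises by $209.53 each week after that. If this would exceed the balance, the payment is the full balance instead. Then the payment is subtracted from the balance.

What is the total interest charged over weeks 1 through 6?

Week 1: opening $7,758.28; interest $170.68 → $7,928.96; payment $1,218.56; balance $6,710.40
Week 2: opening $6,710.40; interest $170.68 → $6,881.08; payment $1,428.09; balance $5,452.99
Week 3: opening $5,452.99; interest $170.68 → $5,623.67; payment $1,637.62; balance $3,986.05
Week 4: opening $3,986.05; interest $170.68 → $4,156.73; payment $1,847.15; balance $2,309.58
Week 5: opening $2,309.58; interest $170.68 → $2,480.26; payment $2,056.68; balance $423.58
Week 6: opening $423.58; interest $170.68 → $594.26; payment $594.26; balance $0.00
Total interest: $170.68 + $170.68 + $170.68 + $170.68 + $170.68 + $170.68 = $1,024.08

$1,024.08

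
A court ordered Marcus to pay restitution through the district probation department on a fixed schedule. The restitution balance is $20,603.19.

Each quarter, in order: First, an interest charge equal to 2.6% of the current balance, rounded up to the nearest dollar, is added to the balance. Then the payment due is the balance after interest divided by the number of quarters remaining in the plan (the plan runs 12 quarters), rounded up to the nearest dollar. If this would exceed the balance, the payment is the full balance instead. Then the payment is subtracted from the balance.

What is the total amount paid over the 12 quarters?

$24,445.19

Quarter 1: opening $20,603.19; interest $536.00 → $21,139.19; payment $1,762.00; balance $19,377.19
Quarter 2: opening $19,377.19; interest $504.00 → $19,881.19; payment $1,808.00; balance $18,073.19
Quarter 3: opening $18,073.19; interest $470.00 → $18,543.19; payment $1,855.00; balance $16,688.19
Quarter 4: opening $16,688.19; interest $434.00 → $17,122.19; payment $1,903.00; balance $15,219.19
Quarter 5: opening $15,219.19; interest $396.00 → $15,615.19; payment $1,952.00; balance $13,663.19
Quarter 6: opening $13,663.19; interest $356.00 → $14,019.19; payment $2,003.00; balance $12,016.19
Quarter 7: opening $12,016.19; interest $313.00 → $12,329.19; payment $2,055.00; balance $10,274.19
Quarter 8: opening $10,274.19; interest $268.00 → $10,542.19; payment $2,109.00; balance $8,433.19
Quarter 9: opening $8,433.19; interest $220.00 → $8,653.19; payment $2,164.00; balance $6,489.19
Quarter 10: opening $6,489.19; interest $169.00 → $6,658.19; payment $2,220.00; balance $4,438.19
Quarter 11: opening $4,438.19; interest $116.00 → $4,554.19; payment $2,278.00; balance $2,276.19
Quarter 12: opening $2,276.19; interest $60.00 → $2,336.19; payment $2,336.19; balance $0.00
Total paid: $24,445.19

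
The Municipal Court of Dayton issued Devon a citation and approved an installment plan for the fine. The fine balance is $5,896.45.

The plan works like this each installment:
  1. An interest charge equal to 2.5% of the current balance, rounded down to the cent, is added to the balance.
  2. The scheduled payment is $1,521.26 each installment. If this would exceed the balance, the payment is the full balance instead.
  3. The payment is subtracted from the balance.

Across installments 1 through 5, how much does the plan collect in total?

# | Opening | Interest | Payment | End bal
1 | $5,896.45 | $147.41 | $1,521.26 | $4,522.60
2 | $4,522.60 | $113.06 | $1,521.26 | $3,114.40
3 | $3,114.40 | $77.86 | $1,521.26 | $1,671.00
4 | $1,671.00 | $41.77 | $1,521.26 | $191.51
5 | $191.51 | $4.78 | $196.29 | $0.00
Total paid: $6,281.33

$6,281.33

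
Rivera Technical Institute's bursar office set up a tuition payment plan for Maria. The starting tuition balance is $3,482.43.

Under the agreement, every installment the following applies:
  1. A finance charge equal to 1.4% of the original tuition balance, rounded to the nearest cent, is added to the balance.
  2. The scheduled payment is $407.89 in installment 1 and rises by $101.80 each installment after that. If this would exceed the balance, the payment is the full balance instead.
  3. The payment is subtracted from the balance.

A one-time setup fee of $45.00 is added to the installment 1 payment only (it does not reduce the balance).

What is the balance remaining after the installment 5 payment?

$668.73

# | Opening | Interest | Payment | Fee | End bal
1 | $3,482.43 | $48.75 | $407.89 | $45.00 | $3,123.29
2 | $3,123.29 | $48.75 | $509.69 | — | $2,662.35
3 | $2,662.35 | $48.75 | $611.49 | — | $2,099.61
4 | $2,099.61 | $48.75 | $713.29 | — | $1,435.07
5 | $1,435.07 | $48.75 | $815.09 | — | $668.73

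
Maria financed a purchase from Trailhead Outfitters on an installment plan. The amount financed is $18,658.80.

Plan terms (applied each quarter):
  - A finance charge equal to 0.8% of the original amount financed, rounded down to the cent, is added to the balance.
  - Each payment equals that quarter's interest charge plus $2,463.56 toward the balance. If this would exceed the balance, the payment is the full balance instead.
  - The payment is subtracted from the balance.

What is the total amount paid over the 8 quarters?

Quarter 1: opening $18,658.80; interest $149.27 → $18,808.07; payment $2,612.83; balance $16,195.24
Quarter 2: opening $16,195.24; interest $149.27 → $16,344.51; payment $2,612.83; balance $13,731.68
Quarter 3: opening $13,731.68; interest $149.27 → $13,880.95; payment $2,612.83; balance $11,268.12
Quarter 4: opening $11,268.12; interest $149.27 → $11,417.39; payment $2,612.83; balance $8,804.56
Quarter 5: opening $8,804.56; interest $149.27 → $8,953.83; payment $2,612.83; balance $6,341.00
Quarter 6: opening $6,341.00; interest $149.27 → $6,490.27; payment $2,612.83; balance $3,877.44
Quarter 7: opening $3,877.44; interest $149.27 → $4,026.71; payment $2,612.83; balance $1,413.88
Quarter 8: opening $1,413.88; interest $149.27 → $1,563.15; payment $1,563.15; balance $0.00
Total paid: $19,852.96

$19,852.96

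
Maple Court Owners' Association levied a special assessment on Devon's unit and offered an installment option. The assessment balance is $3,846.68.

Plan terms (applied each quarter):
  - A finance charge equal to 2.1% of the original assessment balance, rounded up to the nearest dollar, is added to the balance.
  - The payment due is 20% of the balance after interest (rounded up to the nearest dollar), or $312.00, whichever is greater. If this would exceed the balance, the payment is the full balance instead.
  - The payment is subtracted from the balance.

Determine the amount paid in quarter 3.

$532.00

Quarter 1: opening $3,846.68; interest $81.00 → $3,927.68; payment $786.00; balance $3,141.68
Quarter 2: opening $3,141.68; interest $81.00 → $3,222.68; payment $645.00; balance $2,577.68
Quarter 3: opening $2,577.68; interest $81.00 → $2,658.68; payment $532.00; balance $2,126.68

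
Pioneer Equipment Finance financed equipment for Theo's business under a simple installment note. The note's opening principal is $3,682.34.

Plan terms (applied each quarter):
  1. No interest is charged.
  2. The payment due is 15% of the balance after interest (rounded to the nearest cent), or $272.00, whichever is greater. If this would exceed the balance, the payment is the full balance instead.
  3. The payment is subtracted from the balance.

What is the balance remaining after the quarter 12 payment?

Quarter 1: opening $3,682.34; payment $552.35; balance $3,129.99
Quarter 2: opening $3,129.99; payment $469.50; balance $2,660.49
Quarter 3: opening $2,660.49; payment $399.07; balance $2,261.42
Quarter 4: opening $2,261.42; payment $339.21; balance $1,922.21
Quarter 5: opening $1,922.21; payment $288.33; balance $1,633.88
Quarter 6: opening $1,633.88; payment $272.00; balance $1,361.88
Quarter 7: opening $1,361.88; payment $272.00; balance $1,089.88
Quarter 8: opening $1,089.88; payment $272.00; balance $817.88
Quarter 9: opening $817.88; payment $272.00; balance $545.88
Quarter 10: opening $545.88; payment $272.00; balance $273.88
Quarter 11: opening $273.88; payment $272.00; balance $1.88
Quarter 12: opening $1.88; payment $1.88; balance $0.00

$0.00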